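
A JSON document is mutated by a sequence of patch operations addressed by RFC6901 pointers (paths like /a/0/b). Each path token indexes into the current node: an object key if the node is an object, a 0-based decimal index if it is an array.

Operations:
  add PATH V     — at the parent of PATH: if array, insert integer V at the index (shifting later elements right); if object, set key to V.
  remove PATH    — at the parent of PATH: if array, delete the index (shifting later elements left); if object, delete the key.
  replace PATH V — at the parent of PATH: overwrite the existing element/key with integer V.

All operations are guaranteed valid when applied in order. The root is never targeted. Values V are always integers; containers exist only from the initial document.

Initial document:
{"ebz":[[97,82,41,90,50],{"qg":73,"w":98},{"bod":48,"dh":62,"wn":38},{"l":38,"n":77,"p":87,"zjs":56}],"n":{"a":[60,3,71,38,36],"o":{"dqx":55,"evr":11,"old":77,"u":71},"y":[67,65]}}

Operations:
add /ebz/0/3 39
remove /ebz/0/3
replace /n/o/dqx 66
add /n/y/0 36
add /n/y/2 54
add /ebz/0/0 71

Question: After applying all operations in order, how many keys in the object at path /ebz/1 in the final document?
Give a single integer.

After op 1 (add /ebz/0/3 39): {"ebz":[[97,82,41,39,90,50],{"qg":73,"w":98},{"bod":48,"dh":62,"wn":38},{"l":38,"n":77,"p":87,"zjs":56}],"n":{"a":[60,3,71,38,36],"o":{"dqx":55,"evr":11,"old":77,"u":71},"y":[67,65]}}
After op 2 (remove /ebz/0/3): {"ebz":[[97,82,41,90,50],{"qg":73,"w":98},{"bod":48,"dh":62,"wn":38},{"l":38,"n":77,"p":87,"zjs":56}],"n":{"a":[60,3,71,38,36],"o":{"dqx":55,"evr":11,"old":77,"u":71},"y":[67,65]}}
After op 3 (replace /n/o/dqx 66): {"ebz":[[97,82,41,90,50],{"qg":73,"w":98},{"bod":48,"dh":62,"wn":38},{"l":38,"n":77,"p":87,"zjs":56}],"n":{"a":[60,3,71,38,36],"o":{"dqx":66,"evr":11,"old":77,"u":71},"y":[67,65]}}
After op 4 (add /n/y/0 36): {"ebz":[[97,82,41,90,50],{"qg":73,"w":98},{"bod":48,"dh":62,"wn":38},{"l":38,"n":77,"p":87,"zjs":56}],"n":{"a":[60,3,71,38,36],"o":{"dqx":66,"evr":11,"old":77,"u":71},"y":[36,67,65]}}
After op 5 (add /n/y/2 54): {"ebz":[[97,82,41,90,50],{"qg":73,"w":98},{"bod":48,"dh":62,"wn":38},{"l":38,"n":77,"p":87,"zjs":56}],"n":{"a":[60,3,71,38,36],"o":{"dqx":66,"evr":11,"old":77,"u":71},"y":[36,67,54,65]}}
After op 6 (add /ebz/0/0 71): {"ebz":[[71,97,82,41,90,50],{"qg":73,"w":98},{"bod":48,"dh":62,"wn":38},{"l":38,"n":77,"p":87,"zjs":56}],"n":{"a":[60,3,71,38,36],"o":{"dqx":66,"evr":11,"old":77,"u":71},"y":[36,67,54,65]}}
Size at path /ebz/1: 2

Answer: 2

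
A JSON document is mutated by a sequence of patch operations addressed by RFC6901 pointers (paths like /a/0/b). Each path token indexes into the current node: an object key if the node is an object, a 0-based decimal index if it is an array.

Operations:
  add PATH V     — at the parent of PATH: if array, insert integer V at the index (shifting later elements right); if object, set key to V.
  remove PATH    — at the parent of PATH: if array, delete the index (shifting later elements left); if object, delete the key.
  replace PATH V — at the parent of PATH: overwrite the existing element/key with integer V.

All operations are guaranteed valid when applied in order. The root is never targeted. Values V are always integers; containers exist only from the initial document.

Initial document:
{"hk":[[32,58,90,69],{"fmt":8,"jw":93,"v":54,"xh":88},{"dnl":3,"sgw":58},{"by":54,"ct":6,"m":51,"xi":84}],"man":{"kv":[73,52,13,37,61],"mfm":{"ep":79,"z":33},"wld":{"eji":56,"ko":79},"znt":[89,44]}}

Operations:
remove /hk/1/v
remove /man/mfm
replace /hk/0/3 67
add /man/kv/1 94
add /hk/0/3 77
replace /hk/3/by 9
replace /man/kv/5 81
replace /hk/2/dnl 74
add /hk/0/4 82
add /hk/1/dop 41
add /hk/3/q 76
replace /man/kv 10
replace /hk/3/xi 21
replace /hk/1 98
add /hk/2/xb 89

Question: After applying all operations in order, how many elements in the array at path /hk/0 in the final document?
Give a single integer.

Answer: 6

Derivation:
After op 1 (remove /hk/1/v): {"hk":[[32,58,90,69],{"fmt":8,"jw":93,"xh":88},{"dnl":3,"sgw":58},{"by":54,"ct":6,"m":51,"xi":84}],"man":{"kv":[73,52,13,37,61],"mfm":{"ep":79,"z":33},"wld":{"eji":56,"ko":79},"znt":[89,44]}}
After op 2 (remove /man/mfm): {"hk":[[32,58,90,69],{"fmt":8,"jw":93,"xh":88},{"dnl":3,"sgw":58},{"by":54,"ct":6,"m":51,"xi":84}],"man":{"kv":[73,52,13,37,61],"wld":{"eji":56,"ko":79},"znt":[89,44]}}
After op 3 (replace /hk/0/3 67): {"hk":[[32,58,90,67],{"fmt":8,"jw":93,"xh":88},{"dnl":3,"sgw":58},{"by":54,"ct":6,"m":51,"xi":84}],"man":{"kv":[73,52,13,37,61],"wld":{"eji":56,"ko":79},"znt":[89,44]}}
After op 4 (add /man/kv/1 94): {"hk":[[32,58,90,67],{"fmt":8,"jw":93,"xh":88},{"dnl":3,"sgw":58},{"by":54,"ct":6,"m":51,"xi":84}],"man":{"kv":[73,94,52,13,37,61],"wld":{"eji":56,"ko":79},"znt":[89,44]}}
After op 5 (add /hk/0/3 77): {"hk":[[32,58,90,77,67],{"fmt":8,"jw":93,"xh":88},{"dnl":3,"sgw":58},{"by":54,"ct":6,"m":51,"xi":84}],"man":{"kv":[73,94,52,13,37,61],"wld":{"eji":56,"ko":79},"znt":[89,44]}}
After op 6 (replace /hk/3/by 9): {"hk":[[32,58,90,77,67],{"fmt":8,"jw":93,"xh":88},{"dnl":3,"sgw":58},{"by":9,"ct":6,"m":51,"xi":84}],"man":{"kv":[73,94,52,13,37,61],"wld":{"eji":56,"ko":79},"znt":[89,44]}}
After op 7 (replace /man/kv/5 81): {"hk":[[32,58,90,77,67],{"fmt":8,"jw":93,"xh":88},{"dnl":3,"sgw":58},{"by":9,"ct":6,"m":51,"xi":84}],"man":{"kv":[73,94,52,13,37,81],"wld":{"eji":56,"ko":79},"znt":[89,44]}}
After op 8 (replace /hk/2/dnl 74): {"hk":[[32,58,90,77,67],{"fmt":8,"jw":93,"xh":88},{"dnl":74,"sgw":58},{"by":9,"ct":6,"m":51,"xi":84}],"man":{"kv":[73,94,52,13,37,81],"wld":{"eji":56,"ko":79},"znt":[89,44]}}
After op 9 (add /hk/0/4 82): {"hk":[[32,58,90,77,82,67],{"fmt":8,"jw":93,"xh":88},{"dnl":74,"sgw":58},{"by":9,"ct":6,"m":51,"xi":84}],"man":{"kv":[73,94,52,13,37,81],"wld":{"eji":56,"ko":79},"znt":[89,44]}}
After op 10 (add /hk/1/dop 41): {"hk":[[32,58,90,77,82,67],{"dop":41,"fmt":8,"jw":93,"xh":88},{"dnl":74,"sgw":58},{"by":9,"ct":6,"m":51,"xi":84}],"man":{"kv":[73,94,52,13,37,81],"wld":{"eji":56,"ko":79},"znt":[89,44]}}
After op 11 (add /hk/3/q 76): {"hk":[[32,58,90,77,82,67],{"dop":41,"fmt":8,"jw":93,"xh":88},{"dnl":74,"sgw":58},{"by":9,"ct":6,"m":51,"q":76,"xi":84}],"man":{"kv":[73,94,52,13,37,81],"wld":{"eji":56,"ko":79},"znt":[89,44]}}
After op 12 (replace /man/kv 10): {"hk":[[32,58,90,77,82,67],{"dop":41,"fmt":8,"jw":93,"xh":88},{"dnl":74,"sgw":58},{"by":9,"ct":6,"m":51,"q":76,"xi":84}],"man":{"kv":10,"wld":{"eji":56,"ko":79},"znt":[89,44]}}
After op 13 (replace /hk/3/xi 21): {"hk":[[32,58,90,77,82,67],{"dop":41,"fmt":8,"jw":93,"xh":88},{"dnl":74,"sgw":58},{"by":9,"ct":6,"m":51,"q":76,"xi":21}],"man":{"kv":10,"wld":{"eji":56,"ko":79},"znt":[89,44]}}
After op 14 (replace /hk/1 98): {"hk":[[32,58,90,77,82,67],98,{"dnl":74,"sgw":58},{"by":9,"ct":6,"m":51,"q":76,"xi":21}],"man":{"kv":10,"wld":{"eji":56,"ko":79},"znt":[89,44]}}
After op 15 (add /hk/2/xb 89): {"hk":[[32,58,90,77,82,67],98,{"dnl":74,"sgw":58,"xb":89},{"by":9,"ct":6,"m":51,"q":76,"xi":21}],"man":{"kv":10,"wld":{"eji":56,"ko":79},"znt":[89,44]}}
Size at path /hk/0: 6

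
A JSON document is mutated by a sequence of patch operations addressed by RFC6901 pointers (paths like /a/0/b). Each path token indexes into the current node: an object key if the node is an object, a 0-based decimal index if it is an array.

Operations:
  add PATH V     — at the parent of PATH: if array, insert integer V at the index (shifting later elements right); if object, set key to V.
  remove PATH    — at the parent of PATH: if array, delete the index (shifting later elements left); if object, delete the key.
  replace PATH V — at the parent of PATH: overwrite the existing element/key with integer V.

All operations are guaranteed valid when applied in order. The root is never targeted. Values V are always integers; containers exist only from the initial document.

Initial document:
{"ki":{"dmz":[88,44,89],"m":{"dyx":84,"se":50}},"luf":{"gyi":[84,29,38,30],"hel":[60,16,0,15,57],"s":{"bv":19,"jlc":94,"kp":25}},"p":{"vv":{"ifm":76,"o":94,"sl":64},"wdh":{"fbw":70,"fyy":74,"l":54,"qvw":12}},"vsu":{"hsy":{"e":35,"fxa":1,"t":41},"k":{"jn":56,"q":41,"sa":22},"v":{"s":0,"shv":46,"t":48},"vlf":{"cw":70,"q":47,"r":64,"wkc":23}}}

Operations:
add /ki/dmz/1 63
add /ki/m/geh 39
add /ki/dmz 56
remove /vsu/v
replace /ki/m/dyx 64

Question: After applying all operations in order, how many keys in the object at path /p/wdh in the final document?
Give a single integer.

Answer: 4

Derivation:
After op 1 (add /ki/dmz/1 63): {"ki":{"dmz":[88,63,44,89],"m":{"dyx":84,"se":50}},"luf":{"gyi":[84,29,38,30],"hel":[60,16,0,15,57],"s":{"bv":19,"jlc":94,"kp":25}},"p":{"vv":{"ifm":76,"o":94,"sl":64},"wdh":{"fbw":70,"fyy":74,"l":54,"qvw":12}},"vsu":{"hsy":{"e":35,"fxa":1,"t":41},"k":{"jn":56,"q":41,"sa":22},"v":{"s":0,"shv":46,"t":48},"vlf":{"cw":70,"q":47,"r":64,"wkc":23}}}
After op 2 (add /ki/m/geh 39): {"ki":{"dmz":[88,63,44,89],"m":{"dyx":84,"geh":39,"se":50}},"luf":{"gyi":[84,29,38,30],"hel":[60,16,0,15,57],"s":{"bv":19,"jlc":94,"kp":25}},"p":{"vv":{"ifm":76,"o":94,"sl":64},"wdh":{"fbw":70,"fyy":74,"l":54,"qvw":12}},"vsu":{"hsy":{"e":35,"fxa":1,"t":41},"k":{"jn":56,"q":41,"sa":22},"v":{"s":0,"shv":46,"t":48},"vlf":{"cw":70,"q":47,"r":64,"wkc":23}}}
After op 3 (add /ki/dmz 56): {"ki":{"dmz":56,"m":{"dyx":84,"geh":39,"se":50}},"luf":{"gyi":[84,29,38,30],"hel":[60,16,0,15,57],"s":{"bv":19,"jlc":94,"kp":25}},"p":{"vv":{"ifm":76,"o":94,"sl":64},"wdh":{"fbw":70,"fyy":74,"l":54,"qvw":12}},"vsu":{"hsy":{"e":35,"fxa":1,"t":41},"k":{"jn":56,"q":41,"sa":22},"v":{"s":0,"shv":46,"t":48},"vlf":{"cw":70,"q":47,"r":64,"wkc":23}}}
After op 4 (remove /vsu/v): {"ki":{"dmz":56,"m":{"dyx":84,"geh":39,"se":50}},"luf":{"gyi":[84,29,38,30],"hel":[60,16,0,15,57],"s":{"bv":19,"jlc":94,"kp":25}},"p":{"vv":{"ifm":76,"o":94,"sl":64},"wdh":{"fbw":70,"fyy":74,"l":54,"qvw":12}},"vsu":{"hsy":{"e":35,"fxa":1,"t":41},"k":{"jn":56,"q":41,"sa":22},"vlf":{"cw":70,"q":47,"r":64,"wkc":23}}}
After op 5 (replace /ki/m/dyx 64): {"ki":{"dmz":56,"m":{"dyx":64,"geh":39,"se":50}},"luf":{"gyi":[84,29,38,30],"hel":[60,16,0,15,57],"s":{"bv":19,"jlc":94,"kp":25}},"p":{"vv":{"ifm":76,"o":94,"sl":64},"wdh":{"fbw":70,"fyy":74,"l":54,"qvw":12}},"vsu":{"hsy":{"e":35,"fxa":1,"t":41},"k":{"jn":56,"q":41,"sa":22},"vlf":{"cw":70,"q":47,"r":64,"wkc":23}}}
Size at path /p/wdh: 4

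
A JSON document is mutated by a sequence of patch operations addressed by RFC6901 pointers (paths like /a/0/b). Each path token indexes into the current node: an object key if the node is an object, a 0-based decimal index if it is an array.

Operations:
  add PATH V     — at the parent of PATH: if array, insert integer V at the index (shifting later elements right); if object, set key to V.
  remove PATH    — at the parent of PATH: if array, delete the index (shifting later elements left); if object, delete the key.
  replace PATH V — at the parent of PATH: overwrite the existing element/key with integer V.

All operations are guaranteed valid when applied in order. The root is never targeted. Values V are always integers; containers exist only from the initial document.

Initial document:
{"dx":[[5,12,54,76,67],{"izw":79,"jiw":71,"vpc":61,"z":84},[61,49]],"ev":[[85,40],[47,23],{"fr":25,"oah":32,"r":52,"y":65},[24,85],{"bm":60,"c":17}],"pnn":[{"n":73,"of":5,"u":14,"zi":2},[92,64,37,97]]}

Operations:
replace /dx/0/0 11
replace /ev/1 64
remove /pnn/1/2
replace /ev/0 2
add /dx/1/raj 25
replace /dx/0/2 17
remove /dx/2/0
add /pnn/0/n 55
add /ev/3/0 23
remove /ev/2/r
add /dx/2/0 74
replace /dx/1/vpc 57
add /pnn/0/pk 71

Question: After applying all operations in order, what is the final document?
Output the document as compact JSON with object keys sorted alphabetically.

After op 1 (replace /dx/0/0 11): {"dx":[[11,12,54,76,67],{"izw":79,"jiw":71,"vpc":61,"z":84},[61,49]],"ev":[[85,40],[47,23],{"fr":25,"oah":32,"r":52,"y":65},[24,85],{"bm":60,"c":17}],"pnn":[{"n":73,"of":5,"u":14,"zi":2},[92,64,37,97]]}
After op 2 (replace /ev/1 64): {"dx":[[11,12,54,76,67],{"izw":79,"jiw":71,"vpc":61,"z":84},[61,49]],"ev":[[85,40],64,{"fr":25,"oah":32,"r":52,"y":65},[24,85],{"bm":60,"c":17}],"pnn":[{"n":73,"of":5,"u":14,"zi":2},[92,64,37,97]]}
After op 3 (remove /pnn/1/2): {"dx":[[11,12,54,76,67],{"izw":79,"jiw":71,"vpc":61,"z":84},[61,49]],"ev":[[85,40],64,{"fr":25,"oah":32,"r":52,"y":65},[24,85],{"bm":60,"c":17}],"pnn":[{"n":73,"of":5,"u":14,"zi":2},[92,64,97]]}
After op 4 (replace /ev/0 2): {"dx":[[11,12,54,76,67],{"izw":79,"jiw":71,"vpc":61,"z":84},[61,49]],"ev":[2,64,{"fr":25,"oah":32,"r":52,"y":65},[24,85],{"bm":60,"c":17}],"pnn":[{"n":73,"of":5,"u":14,"zi":2},[92,64,97]]}
After op 5 (add /dx/1/raj 25): {"dx":[[11,12,54,76,67],{"izw":79,"jiw":71,"raj":25,"vpc":61,"z":84},[61,49]],"ev":[2,64,{"fr":25,"oah":32,"r":52,"y":65},[24,85],{"bm":60,"c":17}],"pnn":[{"n":73,"of":5,"u":14,"zi":2},[92,64,97]]}
After op 6 (replace /dx/0/2 17): {"dx":[[11,12,17,76,67],{"izw":79,"jiw":71,"raj":25,"vpc":61,"z":84},[61,49]],"ev":[2,64,{"fr":25,"oah":32,"r":52,"y":65},[24,85],{"bm":60,"c":17}],"pnn":[{"n":73,"of":5,"u":14,"zi":2},[92,64,97]]}
After op 7 (remove /dx/2/0): {"dx":[[11,12,17,76,67],{"izw":79,"jiw":71,"raj":25,"vpc":61,"z":84},[49]],"ev":[2,64,{"fr":25,"oah":32,"r":52,"y":65},[24,85],{"bm":60,"c":17}],"pnn":[{"n":73,"of":5,"u":14,"zi":2},[92,64,97]]}
After op 8 (add /pnn/0/n 55): {"dx":[[11,12,17,76,67],{"izw":79,"jiw":71,"raj":25,"vpc":61,"z":84},[49]],"ev":[2,64,{"fr":25,"oah":32,"r":52,"y":65},[24,85],{"bm":60,"c":17}],"pnn":[{"n":55,"of":5,"u":14,"zi":2},[92,64,97]]}
After op 9 (add /ev/3/0 23): {"dx":[[11,12,17,76,67],{"izw":79,"jiw":71,"raj":25,"vpc":61,"z":84},[49]],"ev":[2,64,{"fr":25,"oah":32,"r":52,"y":65},[23,24,85],{"bm":60,"c":17}],"pnn":[{"n":55,"of":5,"u":14,"zi":2},[92,64,97]]}
After op 10 (remove /ev/2/r): {"dx":[[11,12,17,76,67],{"izw":79,"jiw":71,"raj":25,"vpc":61,"z":84},[49]],"ev":[2,64,{"fr":25,"oah":32,"y":65},[23,24,85],{"bm":60,"c":17}],"pnn":[{"n":55,"of":5,"u":14,"zi":2},[92,64,97]]}
After op 11 (add /dx/2/0 74): {"dx":[[11,12,17,76,67],{"izw":79,"jiw":71,"raj":25,"vpc":61,"z":84},[74,49]],"ev":[2,64,{"fr":25,"oah":32,"y":65},[23,24,85],{"bm":60,"c":17}],"pnn":[{"n":55,"of":5,"u":14,"zi":2},[92,64,97]]}
After op 12 (replace /dx/1/vpc 57): {"dx":[[11,12,17,76,67],{"izw":79,"jiw":71,"raj":25,"vpc":57,"z":84},[74,49]],"ev":[2,64,{"fr":25,"oah":32,"y":65},[23,24,85],{"bm":60,"c":17}],"pnn":[{"n":55,"of":5,"u":14,"zi":2},[92,64,97]]}
After op 13 (add /pnn/0/pk 71): {"dx":[[11,12,17,76,67],{"izw":79,"jiw":71,"raj":25,"vpc":57,"z":84},[74,49]],"ev":[2,64,{"fr":25,"oah":32,"y":65},[23,24,85],{"bm":60,"c":17}],"pnn":[{"n":55,"of":5,"pk":71,"u":14,"zi":2},[92,64,97]]}

Answer: {"dx":[[11,12,17,76,67],{"izw":79,"jiw":71,"raj":25,"vpc":57,"z":84},[74,49]],"ev":[2,64,{"fr":25,"oah":32,"y":65},[23,24,85],{"bm":60,"c":17}],"pnn":[{"n":55,"of":5,"pk":71,"u":14,"zi":2},[92,64,97]]}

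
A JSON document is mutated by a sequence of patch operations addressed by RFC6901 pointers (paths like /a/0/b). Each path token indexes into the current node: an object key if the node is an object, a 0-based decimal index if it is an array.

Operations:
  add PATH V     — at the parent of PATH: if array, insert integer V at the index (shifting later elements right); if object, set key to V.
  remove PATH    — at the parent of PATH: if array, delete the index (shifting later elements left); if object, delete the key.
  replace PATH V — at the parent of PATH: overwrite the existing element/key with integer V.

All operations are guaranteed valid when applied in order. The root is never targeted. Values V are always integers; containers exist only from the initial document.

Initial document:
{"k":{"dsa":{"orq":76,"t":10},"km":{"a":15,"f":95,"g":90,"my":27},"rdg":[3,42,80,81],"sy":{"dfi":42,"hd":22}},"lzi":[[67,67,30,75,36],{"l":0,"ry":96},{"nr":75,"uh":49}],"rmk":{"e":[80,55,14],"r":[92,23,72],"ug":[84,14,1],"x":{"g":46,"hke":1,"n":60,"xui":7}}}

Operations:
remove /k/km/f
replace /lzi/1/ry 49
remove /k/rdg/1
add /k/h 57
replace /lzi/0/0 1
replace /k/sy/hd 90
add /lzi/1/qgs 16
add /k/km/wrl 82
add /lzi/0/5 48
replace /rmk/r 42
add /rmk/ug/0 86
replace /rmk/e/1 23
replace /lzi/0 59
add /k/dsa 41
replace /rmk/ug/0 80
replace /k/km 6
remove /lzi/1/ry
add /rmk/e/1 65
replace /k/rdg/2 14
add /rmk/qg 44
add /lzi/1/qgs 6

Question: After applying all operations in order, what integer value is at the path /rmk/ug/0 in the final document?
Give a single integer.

After op 1 (remove /k/km/f): {"k":{"dsa":{"orq":76,"t":10},"km":{"a":15,"g":90,"my":27},"rdg":[3,42,80,81],"sy":{"dfi":42,"hd":22}},"lzi":[[67,67,30,75,36],{"l":0,"ry":96},{"nr":75,"uh":49}],"rmk":{"e":[80,55,14],"r":[92,23,72],"ug":[84,14,1],"x":{"g":46,"hke":1,"n":60,"xui":7}}}
After op 2 (replace /lzi/1/ry 49): {"k":{"dsa":{"orq":76,"t":10},"km":{"a":15,"g":90,"my":27},"rdg":[3,42,80,81],"sy":{"dfi":42,"hd":22}},"lzi":[[67,67,30,75,36],{"l":0,"ry":49},{"nr":75,"uh":49}],"rmk":{"e":[80,55,14],"r":[92,23,72],"ug":[84,14,1],"x":{"g":46,"hke":1,"n":60,"xui":7}}}
After op 3 (remove /k/rdg/1): {"k":{"dsa":{"orq":76,"t":10},"km":{"a":15,"g":90,"my":27},"rdg":[3,80,81],"sy":{"dfi":42,"hd":22}},"lzi":[[67,67,30,75,36],{"l":0,"ry":49},{"nr":75,"uh":49}],"rmk":{"e":[80,55,14],"r":[92,23,72],"ug":[84,14,1],"x":{"g":46,"hke":1,"n":60,"xui":7}}}
After op 4 (add /k/h 57): {"k":{"dsa":{"orq":76,"t":10},"h":57,"km":{"a":15,"g":90,"my":27},"rdg":[3,80,81],"sy":{"dfi":42,"hd":22}},"lzi":[[67,67,30,75,36],{"l":0,"ry":49},{"nr":75,"uh":49}],"rmk":{"e":[80,55,14],"r":[92,23,72],"ug":[84,14,1],"x":{"g":46,"hke":1,"n":60,"xui":7}}}
After op 5 (replace /lzi/0/0 1): {"k":{"dsa":{"orq":76,"t":10},"h":57,"km":{"a":15,"g":90,"my":27},"rdg":[3,80,81],"sy":{"dfi":42,"hd":22}},"lzi":[[1,67,30,75,36],{"l":0,"ry":49},{"nr":75,"uh":49}],"rmk":{"e":[80,55,14],"r":[92,23,72],"ug":[84,14,1],"x":{"g":46,"hke":1,"n":60,"xui":7}}}
After op 6 (replace /k/sy/hd 90): {"k":{"dsa":{"orq":76,"t":10},"h":57,"km":{"a":15,"g":90,"my":27},"rdg":[3,80,81],"sy":{"dfi":42,"hd":90}},"lzi":[[1,67,30,75,36],{"l":0,"ry":49},{"nr":75,"uh":49}],"rmk":{"e":[80,55,14],"r":[92,23,72],"ug":[84,14,1],"x":{"g":46,"hke":1,"n":60,"xui":7}}}
After op 7 (add /lzi/1/qgs 16): {"k":{"dsa":{"orq":76,"t":10},"h":57,"km":{"a":15,"g":90,"my":27},"rdg":[3,80,81],"sy":{"dfi":42,"hd":90}},"lzi":[[1,67,30,75,36],{"l":0,"qgs":16,"ry":49},{"nr":75,"uh":49}],"rmk":{"e":[80,55,14],"r":[92,23,72],"ug":[84,14,1],"x":{"g":46,"hke":1,"n":60,"xui":7}}}
After op 8 (add /k/km/wrl 82): {"k":{"dsa":{"orq":76,"t":10},"h":57,"km":{"a":15,"g":90,"my":27,"wrl":82},"rdg":[3,80,81],"sy":{"dfi":42,"hd":90}},"lzi":[[1,67,30,75,36],{"l":0,"qgs":16,"ry":49},{"nr":75,"uh":49}],"rmk":{"e":[80,55,14],"r":[92,23,72],"ug":[84,14,1],"x":{"g":46,"hke":1,"n":60,"xui":7}}}
After op 9 (add /lzi/0/5 48): {"k":{"dsa":{"orq":76,"t":10},"h":57,"km":{"a":15,"g":90,"my":27,"wrl":82},"rdg":[3,80,81],"sy":{"dfi":42,"hd":90}},"lzi":[[1,67,30,75,36,48],{"l":0,"qgs":16,"ry":49},{"nr":75,"uh":49}],"rmk":{"e":[80,55,14],"r":[92,23,72],"ug":[84,14,1],"x":{"g":46,"hke":1,"n":60,"xui":7}}}
After op 10 (replace /rmk/r 42): {"k":{"dsa":{"orq":76,"t":10},"h":57,"km":{"a":15,"g":90,"my":27,"wrl":82},"rdg":[3,80,81],"sy":{"dfi":42,"hd":90}},"lzi":[[1,67,30,75,36,48],{"l":0,"qgs":16,"ry":49},{"nr":75,"uh":49}],"rmk":{"e":[80,55,14],"r":42,"ug":[84,14,1],"x":{"g":46,"hke":1,"n":60,"xui":7}}}
After op 11 (add /rmk/ug/0 86): {"k":{"dsa":{"orq":76,"t":10},"h":57,"km":{"a":15,"g":90,"my":27,"wrl":82},"rdg":[3,80,81],"sy":{"dfi":42,"hd":90}},"lzi":[[1,67,30,75,36,48],{"l":0,"qgs":16,"ry":49},{"nr":75,"uh":49}],"rmk":{"e":[80,55,14],"r":42,"ug":[86,84,14,1],"x":{"g":46,"hke":1,"n":60,"xui":7}}}
After op 12 (replace /rmk/e/1 23): {"k":{"dsa":{"orq":76,"t":10},"h":57,"km":{"a":15,"g":90,"my":27,"wrl":82},"rdg":[3,80,81],"sy":{"dfi":42,"hd":90}},"lzi":[[1,67,30,75,36,48],{"l":0,"qgs":16,"ry":49},{"nr":75,"uh":49}],"rmk":{"e":[80,23,14],"r":42,"ug":[86,84,14,1],"x":{"g":46,"hke":1,"n":60,"xui":7}}}
After op 13 (replace /lzi/0 59): {"k":{"dsa":{"orq":76,"t":10},"h":57,"km":{"a":15,"g":90,"my":27,"wrl":82},"rdg":[3,80,81],"sy":{"dfi":42,"hd":90}},"lzi":[59,{"l":0,"qgs":16,"ry":49},{"nr":75,"uh":49}],"rmk":{"e":[80,23,14],"r":42,"ug":[86,84,14,1],"x":{"g":46,"hke":1,"n":60,"xui":7}}}
After op 14 (add /k/dsa 41): {"k":{"dsa":41,"h":57,"km":{"a":15,"g":90,"my":27,"wrl":82},"rdg":[3,80,81],"sy":{"dfi":42,"hd":90}},"lzi":[59,{"l":0,"qgs":16,"ry":49},{"nr":75,"uh":49}],"rmk":{"e":[80,23,14],"r":42,"ug":[86,84,14,1],"x":{"g":46,"hke":1,"n":60,"xui":7}}}
After op 15 (replace /rmk/ug/0 80): {"k":{"dsa":41,"h":57,"km":{"a":15,"g":90,"my":27,"wrl":82},"rdg":[3,80,81],"sy":{"dfi":42,"hd":90}},"lzi":[59,{"l":0,"qgs":16,"ry":49},{"nr":75,"uh":49}],"rmk":{"e":[80,23,14],"r":42,"ug":[80,84,14,1],"x":{"g":46,"hke":1,"n":60,"xui":7}}}
After op 16 (replace /k/km 6): {"k":{"dsa":41,"h":57,"km":6,"rdg":[3,80,81],"sy":{"dfi":42,"hd":90}},"lzi":[59,{"l":0,"qgs":16,"ry":49},{"nr":75,"uh":49}],"rmk":{"e":[80,23,14],"r":42,"ug":[80,84,14,1],"x":{"g":46,"hke":1,"n":60,"xui":7}}}
After op 17 (remove /lzi/1/ry): {"k":{"dsa":41,"h":57,"km":6,"rdg":[3,80,81],"sy":{"dfi":42,"hd":90}},"lzi":[59,{"l":0,"qgs":16},{"nr":75,"uh":49}],"rmk":{"e":[80,23,14],"r":42,"ug":[80,84,14,1],"x":{"g":46,"hke":1,"n":60,"xui":7}}}
After op 18 (add /rmk/e/1 65): {"k":{"dsa":41,"h":57,"km":6,"rdg":[3,80,81],"sy":{"dfi":42,"hd":90}},"lzi":[59,{"l":0,"qgs":16},{"nr":75,"uh":49}],"rmk":{"e":[80,65,23,14],"r":42,"ug":[80,84,14,1],"x":{"g":46,"hke":1,"n":60,"xui":7}}}
After op 19 (replace /k/rdg/2 14): {"k":{"dsa":41,"h":57,"km":6,"rdg":[3,80,14],"sy":{"dfi":42,"hd":90}},"lzi":[59,{"l":0,"qgs":16},{"nr":75,"uh":49}],"rmk":{"e":[80,65,23,14],"r":42,"ug":[80,84,14,1],"x":{"g":46,"hke":1,"n":60,"xui":7}}}
After op 20 (add /rmk/qg 44): {"k":{"dsa":41,"h":57,"km":6,"rdg":[3,80,14],"sy":{"dfi":42,"hd":90}},"lzi":[59,{"l":0,"qgs":16},{"nr":75,"uh":49}],"rmk":{"e":[80,65,23,14],"qg":44,"r":42,"ug":[80,84,14,1],"x":{"g":46,"hke":1,"n":60,"xui":7}}}
After op 21 (add /lzi/1/qgs 6): {"k":{"dsa":41,"h":57,"km":6,"rdg":[3,80,14],"sy":{"dfi":42,"hd":90}},"lzi":[59,{"l":0,"qgs":6},{"nr":75,"uh":49}],"rmk":{"e":[80,65,23,14],"qg":44,"r":42,"ug":[80,84,14,1],"x":{"g":46,"hke":1,"n":60,"xui":7}}}
Value at /rmk/ug/0: 80

Answer: 80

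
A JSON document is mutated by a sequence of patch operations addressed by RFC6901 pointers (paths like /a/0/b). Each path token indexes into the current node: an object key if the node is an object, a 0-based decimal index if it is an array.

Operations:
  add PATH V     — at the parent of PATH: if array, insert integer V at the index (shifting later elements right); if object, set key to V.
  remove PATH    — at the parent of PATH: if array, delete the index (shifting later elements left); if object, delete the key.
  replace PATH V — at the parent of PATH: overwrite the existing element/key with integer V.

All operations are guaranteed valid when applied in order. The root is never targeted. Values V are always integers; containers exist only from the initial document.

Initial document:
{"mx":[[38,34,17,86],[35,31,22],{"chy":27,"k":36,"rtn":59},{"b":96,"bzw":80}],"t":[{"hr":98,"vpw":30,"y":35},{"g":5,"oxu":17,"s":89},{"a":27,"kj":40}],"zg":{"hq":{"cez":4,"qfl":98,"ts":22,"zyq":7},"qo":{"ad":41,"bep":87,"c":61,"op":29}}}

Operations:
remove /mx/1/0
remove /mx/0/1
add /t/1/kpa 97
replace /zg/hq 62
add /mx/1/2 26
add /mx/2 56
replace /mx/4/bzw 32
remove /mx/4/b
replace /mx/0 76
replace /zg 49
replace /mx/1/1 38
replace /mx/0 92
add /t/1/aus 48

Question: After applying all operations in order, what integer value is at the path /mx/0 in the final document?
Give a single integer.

Answer: 92

Derivation:
After op 1 (remove /mx/1/0): {"mx":[[38,34,17,86],[31,22],{"chy":27,"k":36,"rtn":59},{"b":96,"bzw":80}],"t":[{"hr":98,"vpw":30,"y":35},{"g":5,"oxu":17,"s":89},{"a":27,"kj":40}],"zg":{"hq":{"cez":4,"qfl":98,"ts":22,"zyq":7},"qo":{"ad":41,"bep":87,"c":61,"op":29}}}
After op 2 (remove /mx/0/1): {"mx":[[38,17,86],[31,22],{"chy":27,"k":36,"rtn":59},{"b":96,"bzw":80}],"t":[{"hr":98,"vpw":30,"y":35},{"g":5,"oxu":17,"s":89},{"a":27,"kj":40}],"zg":{"hq":{"cez":4,"qfl":98,"ts":22,"zyq":7},"qo":{"ad":41,"bep":87,"c":61,"op":29}}}
After op 3 (add /t/1/kpa 97): {"mx":[[38,17,86],[31,22],{"chy":27,"k":36,"rtn":59},{"b":96,"bzw":80}],"t":[{"hr":98,"vpw":30,"y":35},{"g":5,"kpa":97,"oxu":17,"s":89},{"a":27,"kj":40}],"zg":{"hq":{"cez":4,"qfl":98,"ts":22,"zyq":7},"qo":{"ad":41,"bep":87,"c":61,"op":29}}}
After op 4 (replace /zg/hq 62): {"mx":[[38,17,86],[31,22],{"chy":27,"k":36,"rtn":59},{"b":96,"bzw":80}],"t":[{"hr":98,"vpw":30,"y":35},{"g":5,"kpa":97,"oxu":17,"s":89},{"a":27,"kj":40}],"zg":{"hq":62,"qo":{"ad":41,"bep":87,"c":61,"op":29}}}
After op 5 (add /mx/1/2 26): {"mx":[[38,17,86],[31,22,26],{"chy":27,"k":36,"rtn":59},{"b":96,"bzw":80}],"t":[{"hr":98,"vpw":30,"y":35},{"g":5,"kpa":97,"oxu":17,"s":89},{"a":27,"kj":40}],"zg":{"hq":62,"qo":{"ad":41,"bep":87,"c":61,"op":29}}}
After op 6 (add /mx/2 56): {"mx":[[38,17,86],[31,22,26],56,{"chy":27,"k":36,"rtn":59},{"b":96,"bzw":80}],"t":[{"hr":98,"vpw":30,"y":35},{"g":5,"kpa":97,"oxu":17,"s":89},{"a":27,"kj":40}],"zg":{"hq":62,"qo":{"ad":41,"bep":87,"c":61,"op":29}}}
After op 7 (replace /mx/4/bzw 32): {"mx":[[38,17,86],[31,22,26],56,{"chy":27,"k":36,"rtn":59},{"b":96,"bzw":32}],"t":[{"hr":98,"vpw":30,"y":35},{"g":5,"kpa":97,"oxu":17,"s":89},{"a":27,"kj":40}],"zg":{"hq":62,"qo":{"ad":41,"bep":87,"c":61,"op":29}}}
After op 8 (remove /mx/4/b): {"mx":[[38,17,86],[31,22,26],56,{"chy":27,"k":36,"rtn":59},{"bzw":32}],"t":[{"hr":98,"vpw":30,"y":35},{"g":5,"kpa":97,"oxu":17,"s":89},{"a":27,"kj":40}],"zg":{"hq":62,"qo":{"ad":41,"bep":87,"c":61,"op":29}}}
After op 9 (replace /mx/0 76): {"mx":[76,[31,22,26],56,{"chy":27,"k":36,"rtn":59},{"bzw":32}],"t":[{"hr":98,"vpw":30,"y":35},{"g":5,"kpa":97,"oxu":17,"s":89},{"a":27,"kj":40}],"zg":{"hq":62,"qo":{"ad":41,"bep":87,"c":61,"op":29}}}
After op 10 (replace /zg 49): {"mx":[76,[31,22,26],56,{"chy":27,"k":36,"rtn":59},{"bzw":32}],"t":[{"hr":98,"vpw":30,"y":35},{"g":5,"kpa":97,"oxu":17,"s":89},{"a":27,"kj":40}],"zg":49}
After op 11 (replace /mx/1/1 38): {"mx":[76,[31,38,26],56,{"chy":27,"k":36,"rtn":59},{"bzw":32}],"t":[{"hr":98,"vpw":30,"y":35},{"g":5,"kpa":97,"oxu":17,"s":89},{"a":27,"kj":40}],"zg":49}
After op 12 (replace /mx/0 92): {"mx":[92,[31,38,26],56,{"chy":27,"k":36,"rtn":59},{"bzw":32}],"t":[{"hr":98,"vpw":30,"y":35},{"g":5,"kpa":97,"oxu":17,"s":89},{"a":27,"kj":40}],"zg":49}
After op 13 (add /t/1/aus 48): {"mx":[92,[31,38,26],56,{"chy":27,"k":36,"rtn":59},{"bzw":32}],"t":[{"hr":98,"vpw":30,"y":35},{"aus":48,"g":5,"kpa":97,"oxu":17,"s":89},{"a":27,"kj":40}],"zg":49}
Value at /mx/0: 92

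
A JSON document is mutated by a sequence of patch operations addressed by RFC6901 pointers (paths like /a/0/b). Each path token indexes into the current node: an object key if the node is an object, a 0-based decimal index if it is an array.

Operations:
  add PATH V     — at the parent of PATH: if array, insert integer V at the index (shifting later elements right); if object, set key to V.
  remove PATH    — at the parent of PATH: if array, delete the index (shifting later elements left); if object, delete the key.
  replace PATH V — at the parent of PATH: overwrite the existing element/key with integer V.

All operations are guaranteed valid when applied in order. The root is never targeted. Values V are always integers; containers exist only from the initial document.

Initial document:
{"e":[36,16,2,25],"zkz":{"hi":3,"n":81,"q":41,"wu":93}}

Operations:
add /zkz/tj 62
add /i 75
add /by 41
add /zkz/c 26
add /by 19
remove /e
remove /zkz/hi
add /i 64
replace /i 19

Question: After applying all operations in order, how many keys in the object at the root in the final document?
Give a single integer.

After op 1 (add /zkz/tj 62): {"e":[36,16,2,25],"zkz":{"hi":3,"n":81,"q":41,"tj":62,"wu":93}}
After op 2 (add /i 75): {"e":[36,16,2,25],"i":75,"zkz":{"hi":3,"n":81,"q":41,"tj":62,"wu":93}}
After op 3 (add /by 41): {"by":41,"e":[36,16,2,25],"i":75,"zkz":{"hi":3,"n":81,"q":41,"tj":62,"wu":93}}
After op 4 (add /zkz/c 26): {"by":41,"e":[36,16,2,25],"i":75,"zkz":{"c":26,"hi":3,"n":81,"q":41,"tj":62,"wu":93}}
After op 5 (add /by 19): {"by":19,"e":[36,16,2,25],"i":75,"zkz":{"c":26,"hi":3,"n":81,"q":41,"tj":62,"wu":93}}
After op 6 (remove /e): {"by":19,"i":75,"zkz":{"c":26,"hi":3,"n":81,"q":41,"tj":62,"wu":93}}
After op 7 (remove /zkz/hi): {"by":19,"i":75,"zkz":{"c":26,"n":81,"q":41,"tj":62,"wu":93}}
After op 8 (add /i 64): {"by":19,"i":64,"zkz":{"c":26,"n":81,"q":41,"tj":62,"wu":93}}
After op 9 (replace /i 19): {"by":19,"i":19,"zkz":{"c":26,"n":81,"q":41,"tj":62,"wu":93}}
Size at the root: 3

Answer: 3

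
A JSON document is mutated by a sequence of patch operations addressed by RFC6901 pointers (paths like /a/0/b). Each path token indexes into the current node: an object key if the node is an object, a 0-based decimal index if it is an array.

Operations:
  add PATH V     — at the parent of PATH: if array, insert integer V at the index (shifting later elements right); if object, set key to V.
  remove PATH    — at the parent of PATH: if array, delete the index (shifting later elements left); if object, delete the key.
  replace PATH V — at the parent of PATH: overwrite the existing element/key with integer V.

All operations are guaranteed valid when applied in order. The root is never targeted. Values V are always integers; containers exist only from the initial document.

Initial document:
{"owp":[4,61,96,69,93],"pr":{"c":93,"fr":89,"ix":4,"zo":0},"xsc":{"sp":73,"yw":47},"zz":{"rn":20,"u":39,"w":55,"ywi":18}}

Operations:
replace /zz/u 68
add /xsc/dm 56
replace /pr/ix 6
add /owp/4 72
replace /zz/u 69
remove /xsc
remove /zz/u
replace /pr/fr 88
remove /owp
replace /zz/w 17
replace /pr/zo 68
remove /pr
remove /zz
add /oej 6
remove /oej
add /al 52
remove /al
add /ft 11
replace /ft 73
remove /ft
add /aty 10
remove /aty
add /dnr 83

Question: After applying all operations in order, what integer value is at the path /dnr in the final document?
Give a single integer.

Answer: 83

Derivation:
After op 1 (replace /zz/u 68): {"owp":[4,61,96,69,93],"pr":{"c":93,"fr":89,"ix":4,"zo":0},"xsc":{"sp":73,"yw":47},"zz":{"rn":20,"u":68,"w":55,"ywi":18}}
After op 2 (add /xsc/dm 56): {"owp":[4,61,96,69,93],"pr":{"c":93,"fr":89,"ix":4,"zo":0},"xsc":{"dm":56,"sp":73,"yw":47},"zz":{"rn":20,"u":68,"w":55,"ywi":18}}
After op 3 (replace /pr/ix 6): {"owp":[4,61,96,69,93],"pr":{"c":93,"fr":89,"ix":6,"zo":0},"xsc":{"dm":56,"sp":73,"yw":47},"zz":{"rn":20,"u":68,"w":55,"ywi":18}}
After op 4 (add /owp/4 72): {"owp":[4,61,96,69,72,93],"pr":{"c":93,"fr":89,"ix":6,"zo":0},"xsc":{"dm":56,"sp":73,"yw":47},"zz":{"rn":20,"u":68,"w":55,"ywi":18}}
After op 5 (replace /zz/u 69): {"owp":[4,61,96,69,72,93],"pr":{"c":93,"fr":89,"ix":6,"zo":0},"xsc":{"dm":56,"sp":73,"yw":47},"zz":{"rn":20,"u":69,"w":55,"ywi":18}}
After op 6 (remove /xsc): {"owp":[4,61,96,69,72,93],"pr":{"c":93,"fr":89,"ix":6,"zo":0},"zz":{"rn":20,"u":69,"w":55,"ywi":18}}
After op 7 (remove /zz/u): {"owp":[4,61,96,69,72,93],"pr":{"c":93,"fr":89,"ix":6,"zo":0},"zz":{"rn":20,"w":55,"ywi":18}}
After op 8 (replace /pr/fr 88): {"owp":[4,61,96,69,72,93],"pr":{"c":93,"fr":88,"ix":6,"zo":0},"zz":{"rn":20,"w":55,"ywi":18}}
After op 9 (remove /owp): {"pr":{"c":93,"fr":88,"ix":6,"zo":0},"zz":{"rn":20,"w":55,"ywi":18}}
After op 10 (replace /zz/w 17): {"pr":{"c":93,"fr":88,"ix":6,"zo":0},"zz":{"rn":20,"w":17,"ywi":18}}
After op 11 (replace /pr/zo 68): {"pr":{"c":93,"fr":88,"ix":6,"zo":68},"zz":{"rn":20,"w":17,"ywi":18}}
After op 12 (remove /pr): {"zz":{"rn":20,"w":17,"ywi":18}}
After op 13 (remove /zz): {}
After op 14 (add /oej 6): {"oej":6}
After op 15 (remove /oej): {}
After op 16 (add /al 52): {"al":52}
After op 17 (remove /al): {}
After op 18 (add /ft 11): {"ft":11}
After op 19 (replace /ft 73): {"ft":73}
After op 20 (remove /ft): {}
After op 21 (add /aty 10): {"aty":10}
After op 22 (remove /aty): {}
After op 23 (add /dnr 83): {"dnr":83}
Value at /dnr: 83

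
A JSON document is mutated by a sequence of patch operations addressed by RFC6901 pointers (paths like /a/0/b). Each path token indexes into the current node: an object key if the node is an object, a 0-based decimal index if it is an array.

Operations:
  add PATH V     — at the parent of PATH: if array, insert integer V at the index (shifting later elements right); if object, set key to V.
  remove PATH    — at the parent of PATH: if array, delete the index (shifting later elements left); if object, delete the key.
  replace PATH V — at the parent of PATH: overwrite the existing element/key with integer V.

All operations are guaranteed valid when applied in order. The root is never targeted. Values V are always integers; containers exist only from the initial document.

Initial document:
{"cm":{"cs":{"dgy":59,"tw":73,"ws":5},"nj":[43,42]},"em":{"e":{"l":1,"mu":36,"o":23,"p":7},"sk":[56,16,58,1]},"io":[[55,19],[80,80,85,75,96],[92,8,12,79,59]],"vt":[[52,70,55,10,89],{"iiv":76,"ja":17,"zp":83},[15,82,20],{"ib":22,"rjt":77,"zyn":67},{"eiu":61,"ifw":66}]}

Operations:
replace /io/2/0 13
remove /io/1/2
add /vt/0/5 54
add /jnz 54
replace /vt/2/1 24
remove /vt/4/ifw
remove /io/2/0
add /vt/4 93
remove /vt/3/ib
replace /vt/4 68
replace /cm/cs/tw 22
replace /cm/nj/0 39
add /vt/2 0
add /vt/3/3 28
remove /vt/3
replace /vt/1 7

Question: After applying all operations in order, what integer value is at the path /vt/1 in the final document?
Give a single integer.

After op 1 (replace /io/2/0 13): {"cm":{"cs":{"dgy":59,"tw":73,"ws":5},"nj":[43,42]},"em":{"e":{"l":1,"mu":36,"o":23,"p":7},"sk":[56,16,58,1]},"io":[[55,19],[80,80,85,75,96],[13,8,12,79,59]],"vt":[[52,70,55,10,89],{"iiv":76,"ja":17,"zp":83},[15,82,20],{"ib":22,"rjt":77,"zyn":67},{"eiu":61,"ifw":66}]}
After op 2 (remove /io/1/2): {"cm":{"cs":{"dgy":59,"tw":73,"ws":5},"nj":[43,42]},"em":{"e":{"l":1,"mu":36,"o":23,"p":7},"sk":[56,16,58,1]},"io":[[55,19],[80,80,75,96],[13,8,12,79,59]],"vt":[[52,70,55,10,89],{"iiv":76,"ja":17,"zp":83},[15,82,20],{"ib":22,"rjt":77,"zyn":67},{"eiu":61,"ifw":66}]}
After op 3 (add /vt/0/5 54): {"cm":{"cs":{"dgy":59,"tw":73,"ws":5},"nj":[43,42]},"em":{"e":{"l":1,"mu":36,"o":23,"p":7},"sk":[56,16,58,1]},"io":[[55,19],[80,80,75,96],[13,8,12,79,59]],"vt":[[52,70,55,10,89,54],{"iiv":76,"ja":17,"zp":83},[15,82,20],{"ib":22,"rjt":77,"zyn":67},{"eiu":61,"ifw":66}]}
After op 4 (add /jnz 54): {"cm":{"cs":{"dgy":59,"tw":73,"ws":5},"nj":[43,42]},"em":{"e":{"l":1,"mu":36,"o":23,"p":7},"sk":[56,16,58,1]},"io":[[55,19],[80,80,75,96],[13,8,12,79,59]],"jnz":54,"vt":[[52,70,55,10,89,54],{"iiv":76,"ja":17,"zp":83},[15,82,20],{"ib":22,"rjt":77,"zyn":67},{"eiu":61,"ifw":66}]}
After op 5 (replace /vt/2/1 24): {"cm":{"cs":{"dgy":59,"tw":73,"ws":5},"nj":[43,42]},"em":{"e":{"l":1,"mu":36,"o":23,"p":7},"sk":[56,16,58,1]},"io":[[55,19],[80,80,75,96],[13,8,12,79,59]],"jnz":54,"vt":[[52,70,55,10,89,54],{"iiv":76,"ja":17,"zp":83},[15,24,20],{"ib":22,"rjt":77,"zyn":67},{"eiu":61,"ifw":66}]}
After op 6 (remove /vt/4/ifw): {"cm":{"cs":{"dgy":59,"tw":73,"ws":5},"nj":[43,42]},"em":{"e":{"l":1,"mu":36,"o":23,"p":7},"sk":[56,16,58,1]},"io":[[55,19],[80,80,75,96],[13,8,12,79,59]],"jnz":54,"vt":[[52,70,55,10,89,54],{"iiv":76,"ja":17,"zp":83},[15,24,20],{"ib":22,"rjt":77,"zyn":67},{"eiu":61}]}
After op 7 (remove /io/2/0): {"cm":{"cs":{"dgy":59,"tw":73,"ws":5},"nj":[43,42]},"em":{"e":{"l":1,"mu":36,"o":23,"p":7},"sk":[56,16,58,1]},"io":[[55,19],[80,80,75,96],[8,12,79,59]],"jnz":54,"vt":[[52,70,55,10,89,54],{"iiv":76,"ja":17,"zp":83},[15,24,20],{"ib":22,"rjt":77,"zyn":67},{"eiu":61}]}
After op 8 (add /vt/4 93): {"cm":{"cs":{"dgy":59,"tw":73,"ws":5},"nj":[43,42]},"em":{"e":{"l":1,"mu":36,"o":23,"p":7},"sk":[56,16,58,1]},"io":[[55,19],[80,80,75,96],[8,12,79,59]],"jnz":54,"vt":[[52,70,55,10,89,54],{"iiv":76,"ja":17,"zp":83},[15,24,20],{"ib":22,"rjt":77,"zyn":67},93,{"eiu":61}]}
After op 9 (remove /vt/3/ib): {"cm":{"cs":{"dgy":59,"tw":73,"ws":5},"nj":[43,42]},"em":{"e":{"l":1,"mu":36,"o":23,"p":7},"sk":[56,16,58,1]},"io":[[55,19],[80,80,75,96],[8,12,79,59]],"jnz":54,"vt":[[52,70,55,10,89,54],{"iiv":76,"ja":17,"zp":83},[15,24,20],{"rjt":77,"zyn":67},93,{"eiu":61}]}
After op 10 (replace /vt/4 68): {"cm":{"cs":{"dgy":59,"tw":73,"ws":5},"nj":[43,42]},"em":{"e":{"l":1,"mu":36,"o":23,"p":7},"sk":[56,16,58,1]},"io":[[55,19],[80,80,75,96],[8,12,79,59]],"jnz":54,"vt":[[52,70,55,10,89,54],{"iiv":76,"ja":17,"zp":83},[15,24,20],{"rjt":77,"zyn":67},68,{"eiu":61}]}
After op 11 (replace /cm/cs/tw 22): {"cm":{"cs":{"dgy":59,"tw":22,"ws":5},"nj":[43,42]},"em":{"e":{"l":1,"mu":36,"o":23,"p":7},"sk":[56,16,58,1]},"io":[[55,19],[80,80,75,96],[8,12,79,59]],"jnz":54,"vt":[[52,70,55,10,89,54],{"iiv":76,"ja":17,"zp":83},[15,24,20],{"rjt":77,"zyn":67},68,{"eiu":61}]}
After op 12 (replace /cm/nj/0 39): {"cm":{"cs":{"dgy":59,"tw":22,"ws":5},"nj":[39,42]},"em":{"e":{"l":1,"mu":36,"o":23,"p":7},"sk":[56,16,58,1]},"io":[[55,19],[80,80,75,96],[8,12,79,59]],"jnz":54,"vt":[[52,70,55,10,89,54],{"iiv":76,"ja":17,"zp":83},[15,24,20],{"rjt":77,"zyn":67},68,{"eiu":61}]}
After op 13 (add /vt/2 0): {"cm":{"cs":{"dgy":59,"tw":22,"ws":5},"nj":[39,42]},"em":{"e":{"l":1,"mu":36,"o":23,"p":7},"sk":[56,16,58,1]},"io":[[55,19],[80,80,75,96],[8,12,79,59]],"jnz":54,"vt":[[52,70,55,10,89,54],{"iiv":76,"ja":17,"zp":83},0,[15,24,20],{"rjt":77,"zyn":67},68,{"eiu":61}]}
After op 14 (add /vt/3/3 28): {"cm":{"cs":{"dgy":59,"tw":22,"ws":5},"nj":[39,42]},"em":{"e":{"l":1,"mu":36,"o":23,"p":7},"sk":[56,16,58,1]},"io":[[55,19],[80,80,75,96],[8,12,79,59]],"jnz":54,"vt":[[52,70,55,10,89,54],{"iiv":76,"ja":17,"zp":83},0,[15,24,20,28],{"rjt":77,"zyn":67},68,{"eiu":61}]}
After op 15 (remove /vt/3): {"cm":{"cs":{"dgy":59,"tw":22,"ws":5},"nj":[39,42]},"em":{"e":{"l":1,"mu":36,"o":23,"p":7},"sk":[56,16,58,1]},"io":[[55,19],[80,80,75,96],[8,12,79,59]],"jnz":54,"vt":[[52,70,55,10,89,54],{"iiv":76,"ja":17,"zp":83},0,{"rjt":77,"zyn":67},68,{"eiu":61}]}
After op 16 (replace /vt/1 7): {"cm":{"cs":{"dgy":59,"tw":22,"ws":5},"nj":[39,42]},"em":{"e":{"l":1,"mu":36,"o":23,"p":7},"sk":[56,16,58,1]},"io":[[55,19],[80,80,75,96],[8,12,79,59]],"jnz":54,"vt":[[52,70,55,10,89,54],7,0,{"rjt":77,"zyn":67},68,{"eiu":61}]}
Value at /vt/1: 7

Answer: 7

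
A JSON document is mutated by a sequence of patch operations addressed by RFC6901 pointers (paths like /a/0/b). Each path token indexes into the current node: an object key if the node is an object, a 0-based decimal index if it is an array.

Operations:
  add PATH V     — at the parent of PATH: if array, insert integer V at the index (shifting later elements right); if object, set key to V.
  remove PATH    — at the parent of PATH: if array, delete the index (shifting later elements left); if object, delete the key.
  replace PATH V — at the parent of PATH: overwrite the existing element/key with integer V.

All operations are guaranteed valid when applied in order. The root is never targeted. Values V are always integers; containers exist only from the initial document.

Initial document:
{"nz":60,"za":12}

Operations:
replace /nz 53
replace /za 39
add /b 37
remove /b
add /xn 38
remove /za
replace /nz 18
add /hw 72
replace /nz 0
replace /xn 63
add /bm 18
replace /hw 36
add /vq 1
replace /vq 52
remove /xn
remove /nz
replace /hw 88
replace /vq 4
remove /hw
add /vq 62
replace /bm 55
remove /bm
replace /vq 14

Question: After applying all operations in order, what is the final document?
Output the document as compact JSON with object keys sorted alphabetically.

Answer: {"vq":14}

Derivation:
After op 1 (replace /nz 53): {"nz":53,"za":12}
After op 2 (replace /za 39): {"nz":53,"za":39}
After op 3 (add /b 37): {"b":37,"nz":53,"za":39}
After op 4 (remove /b): {"nz":53,"za":39}
After op 5 (add /xn 38): {"nz":53,"xn":38,"za":39}
After op 6 (remove /za): {"nz":53,"xn":38}
After op 7 (replace /nz 18): {"nz":18,"xn":38}
After op 8 (add /hw 72): {"hw":72,"nz":18,"xn":38}
After op 9 (replace /nz 0): {"hw":72,"nz":0,"xn":38}
After op 10 (replace /xn 63): {"hw":72,"nz":0,"xn":63}
After op 11 (add /bm 18): {"bm":18,"hw":72,"nz":0,"xn":63}
After op 12 (replace /hw 36): {"bm":18,"hw":36,"nz":0,"xn":63}
After op 13 (add /vq 1): {"bm":18,"hw":36,"nz":0,"vq":1,"xn":63}
After op 14 (replace /vq 52): {"bm":18,"hw":36,"nz":0,"vq":52,"xn":63}
After op 15 (remove /xn): {"bm":18,"hw":36,"nz":0,"vq":52}
After op 16 (remove /nz): {"bm":18,"hw":36,"vq":52}
After op 17 (replace /hw 88): {"bm":18,"hw":88,"vq":52}
After op 18 (replace /vq 4): {"bm":18,"hw":88,"vq":4}
After op 19 (remove /hw): {"bm":18,"vq":4}
After op 20 (add /vq 62): {"bm":18,"vq":62}
After op 21 (replace /bm 55): {"bm":55,"vq":62}
After op 22 (remove /bm): {"vq":62}
After op 23 (replace /vq 14): {"vq":14}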